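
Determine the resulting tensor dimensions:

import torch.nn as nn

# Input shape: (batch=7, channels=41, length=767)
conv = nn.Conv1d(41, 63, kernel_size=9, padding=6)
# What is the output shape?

Input shape: (7, 41, 767)
Output shape: (7, 63, 771)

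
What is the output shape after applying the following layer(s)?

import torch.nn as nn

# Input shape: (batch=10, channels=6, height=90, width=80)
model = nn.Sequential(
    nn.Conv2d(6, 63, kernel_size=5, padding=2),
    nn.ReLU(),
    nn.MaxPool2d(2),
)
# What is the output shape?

Input shape: (10, 6, 90, 80)
  -> after Conv2d: (10, 63, 90, 80)
  -> after ReLU: (10, 63, 90, 80)
Output shape: (10, 63, 45, 40)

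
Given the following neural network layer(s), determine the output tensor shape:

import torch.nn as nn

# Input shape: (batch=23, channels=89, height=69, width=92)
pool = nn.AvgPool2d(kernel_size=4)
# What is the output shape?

Input shape: (23, 89, 69, 92)
Output shape: (23, 89, 17, 23)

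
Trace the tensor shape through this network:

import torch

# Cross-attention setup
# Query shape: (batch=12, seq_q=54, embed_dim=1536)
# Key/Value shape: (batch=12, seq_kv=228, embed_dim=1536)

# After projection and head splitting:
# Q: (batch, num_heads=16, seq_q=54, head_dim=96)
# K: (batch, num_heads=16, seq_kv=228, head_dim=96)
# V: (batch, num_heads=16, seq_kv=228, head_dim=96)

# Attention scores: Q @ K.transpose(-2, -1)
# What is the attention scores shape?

Input shape: (12, 54, 1536)
Output shape: (12, 16, 54, 228)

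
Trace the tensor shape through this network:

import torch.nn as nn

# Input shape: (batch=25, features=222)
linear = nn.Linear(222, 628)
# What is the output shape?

Input shape: (25, 222)
Output shape: (25, 628)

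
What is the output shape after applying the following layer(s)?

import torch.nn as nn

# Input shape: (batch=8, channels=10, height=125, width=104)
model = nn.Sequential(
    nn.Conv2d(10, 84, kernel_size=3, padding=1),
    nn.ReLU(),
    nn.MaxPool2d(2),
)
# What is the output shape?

Input shape: (8, 10, 125, 104)
  -> after Conv2d: (8, 84, 125, 104)
  -> after ReLU: (8, 84, 125, 104)
Output shape: (8, 84, 62, 52)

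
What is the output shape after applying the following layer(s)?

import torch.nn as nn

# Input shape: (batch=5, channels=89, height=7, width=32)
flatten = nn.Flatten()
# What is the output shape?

Input shape: (5, 89, 7, 32)
Output shape: (5, 19936)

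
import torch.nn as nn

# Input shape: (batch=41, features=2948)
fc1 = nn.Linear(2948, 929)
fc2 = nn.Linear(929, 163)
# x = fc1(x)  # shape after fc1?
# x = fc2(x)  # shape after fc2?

Input shape: (41, 2948)
  -> after fc1: (41, 929)
Output shape: (41, 163)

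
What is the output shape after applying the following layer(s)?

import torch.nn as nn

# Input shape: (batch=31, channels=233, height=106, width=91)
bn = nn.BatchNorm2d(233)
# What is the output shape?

Input shape: (31, 233, 106, 91)
Output shape: (31, 233, 106, 91)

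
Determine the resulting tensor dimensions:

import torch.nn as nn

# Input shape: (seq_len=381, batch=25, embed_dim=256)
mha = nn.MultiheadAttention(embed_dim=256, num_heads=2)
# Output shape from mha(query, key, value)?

Input shape: (381, 25, 256)
Output shape: (381, 25, 256)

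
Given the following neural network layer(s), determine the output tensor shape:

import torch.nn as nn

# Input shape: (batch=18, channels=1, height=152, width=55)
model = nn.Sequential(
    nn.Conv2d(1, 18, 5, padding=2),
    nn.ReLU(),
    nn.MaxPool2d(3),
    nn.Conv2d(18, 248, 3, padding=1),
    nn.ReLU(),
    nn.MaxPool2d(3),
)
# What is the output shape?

Input shape: (18, 1, 152, 55)
  -> after first Conv2d: (18, 18, 152, 55)
  -> after first MaxPool2d: (18, 18, 50, 18)
  -> after second Conv2d: (18, 248, 50, 18)
Output shape: (18, 248, 16, 6)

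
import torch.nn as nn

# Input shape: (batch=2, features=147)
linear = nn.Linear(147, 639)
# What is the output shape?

Input shape: (2, 147)
Output shape: (2, 639)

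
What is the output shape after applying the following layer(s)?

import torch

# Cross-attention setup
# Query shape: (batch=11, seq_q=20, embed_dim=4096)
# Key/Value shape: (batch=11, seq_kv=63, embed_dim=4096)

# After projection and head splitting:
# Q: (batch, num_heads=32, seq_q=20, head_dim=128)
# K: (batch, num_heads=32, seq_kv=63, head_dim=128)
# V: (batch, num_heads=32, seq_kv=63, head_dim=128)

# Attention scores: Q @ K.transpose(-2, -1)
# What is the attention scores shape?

Input shape: (11, 20, 4096)
Output shape: (11, 32, 20, 63)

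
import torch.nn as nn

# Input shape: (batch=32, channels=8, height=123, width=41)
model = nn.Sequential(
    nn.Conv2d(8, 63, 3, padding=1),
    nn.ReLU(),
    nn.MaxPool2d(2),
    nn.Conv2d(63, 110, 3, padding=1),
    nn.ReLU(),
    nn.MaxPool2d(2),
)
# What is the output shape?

Input shape: (32, 8, 123, 41)
  -> after first Conv2d: (32, 63, 123, 41)
  -> after first MaxPool2d: (32, 63, 61, 20)
  -> after second Conv2d: (32, 110, 61, 20)
Output shape: (32, 110, 30, 10)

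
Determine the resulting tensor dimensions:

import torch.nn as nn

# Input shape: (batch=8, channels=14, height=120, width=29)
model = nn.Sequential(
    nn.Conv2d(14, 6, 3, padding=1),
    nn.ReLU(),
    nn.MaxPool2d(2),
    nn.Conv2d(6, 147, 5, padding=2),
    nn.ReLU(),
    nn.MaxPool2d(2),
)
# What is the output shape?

Input shape: (8, 14, 120, 29)
  -> after first Conv2d: (8, 6, 120, 29)
  -> after first MaxPool2d: (8, 6, 60, 14)
  -> after second Conv2d: (8, 147, 60, 14)
Output shape: (8, 147, 30, 7)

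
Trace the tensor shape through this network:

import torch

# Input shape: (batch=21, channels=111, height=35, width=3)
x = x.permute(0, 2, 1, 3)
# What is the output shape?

Input shape: (21, 111, 35, 3)
Output shape: (21, 35, 111, 3)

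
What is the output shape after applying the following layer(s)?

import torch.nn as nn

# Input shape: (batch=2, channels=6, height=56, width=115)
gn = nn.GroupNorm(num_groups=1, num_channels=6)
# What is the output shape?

Input shape: (2, 6, 56, 115)
Output shape: (2, 6, 56, 115)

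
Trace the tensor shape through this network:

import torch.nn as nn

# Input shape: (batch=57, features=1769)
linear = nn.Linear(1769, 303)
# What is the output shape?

Input shape: (57, 1769)
Output shape: (57, 303)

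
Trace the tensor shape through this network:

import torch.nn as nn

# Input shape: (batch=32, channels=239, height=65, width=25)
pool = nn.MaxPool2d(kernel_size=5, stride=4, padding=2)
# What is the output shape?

Input shape: (32, 239, 65, 25)
Output shape: (32, 239, 17, 7)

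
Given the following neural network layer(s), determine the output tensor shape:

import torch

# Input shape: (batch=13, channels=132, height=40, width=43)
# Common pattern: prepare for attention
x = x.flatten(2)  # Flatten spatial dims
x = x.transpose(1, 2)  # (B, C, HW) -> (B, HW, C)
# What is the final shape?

Input shape: (13, 132, 40, 43)
  -> after flatten(2): (13, 132, 1720)
Output shape: (13, 1720, 132)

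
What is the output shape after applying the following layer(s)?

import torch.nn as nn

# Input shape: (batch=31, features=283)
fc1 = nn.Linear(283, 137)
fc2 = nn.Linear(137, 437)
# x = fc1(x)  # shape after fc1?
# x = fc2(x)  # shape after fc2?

Input shape: (31, 283)
  -> after fc1: (31, 137)
Output shape: (31, 437)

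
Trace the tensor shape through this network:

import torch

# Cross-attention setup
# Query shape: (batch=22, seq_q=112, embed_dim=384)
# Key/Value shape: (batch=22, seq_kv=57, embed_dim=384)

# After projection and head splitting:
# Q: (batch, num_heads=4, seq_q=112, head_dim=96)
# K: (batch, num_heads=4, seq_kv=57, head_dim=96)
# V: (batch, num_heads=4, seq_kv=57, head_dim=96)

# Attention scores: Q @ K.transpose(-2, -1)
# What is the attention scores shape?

Input shape: (22, 112, 384)
Output shape: (22, 4, 112, 57)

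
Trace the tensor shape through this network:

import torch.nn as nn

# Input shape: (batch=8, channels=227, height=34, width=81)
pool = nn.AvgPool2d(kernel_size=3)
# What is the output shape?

Input shape: (8, 227, 34, 81)
Output shape: (8, 227, 11, 27)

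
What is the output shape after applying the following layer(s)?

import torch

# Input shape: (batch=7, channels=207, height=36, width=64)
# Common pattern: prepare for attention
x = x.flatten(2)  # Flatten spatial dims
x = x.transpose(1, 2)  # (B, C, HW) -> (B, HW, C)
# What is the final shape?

Input shape: (7, 207, 36, 64)
  -> after flatten(2): (7, 207, 2304)
Output shape: (7, 2304, 207)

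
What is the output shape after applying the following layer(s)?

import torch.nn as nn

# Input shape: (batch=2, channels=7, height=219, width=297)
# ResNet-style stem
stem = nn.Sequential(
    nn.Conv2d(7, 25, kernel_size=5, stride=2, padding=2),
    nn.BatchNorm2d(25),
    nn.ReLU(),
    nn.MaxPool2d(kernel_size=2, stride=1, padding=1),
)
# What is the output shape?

Input shape: (2, 7, 219, 297)
  -> after Conv2d 5x5 stride=2: (2, 25, 110, 149)
Output shape: (2, 25, 111, 150)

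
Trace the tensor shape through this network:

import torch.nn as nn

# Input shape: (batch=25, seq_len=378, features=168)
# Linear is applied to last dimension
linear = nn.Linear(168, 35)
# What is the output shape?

Input shape: (25, 378, 168)
Output shape: (25, 378, 35)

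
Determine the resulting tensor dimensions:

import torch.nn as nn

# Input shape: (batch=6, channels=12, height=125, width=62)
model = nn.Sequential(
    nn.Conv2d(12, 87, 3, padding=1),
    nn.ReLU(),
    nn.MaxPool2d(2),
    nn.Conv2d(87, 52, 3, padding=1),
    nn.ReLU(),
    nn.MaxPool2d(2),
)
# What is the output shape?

Input shape: (6, 12, 125, 62)
  -> after first Conv2d: (6, 87, 125, 62)
  -> after first MaxPool2d: (6, 87, 62, 31)
  -> after second Conv2d: (6, 52, 62, 31)
Output shape: (6, 52, 31, 15)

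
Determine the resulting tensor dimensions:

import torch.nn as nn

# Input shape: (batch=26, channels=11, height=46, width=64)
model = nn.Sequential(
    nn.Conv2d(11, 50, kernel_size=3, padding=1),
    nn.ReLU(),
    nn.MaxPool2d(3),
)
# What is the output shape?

Input shape: (26, 11, 46, 64)
  -> after Conv2d: (26, 50, 46, 64)
  -> after ReLU: (26, 50, 46, 64)
Output shape: (26, 50, 15, 21)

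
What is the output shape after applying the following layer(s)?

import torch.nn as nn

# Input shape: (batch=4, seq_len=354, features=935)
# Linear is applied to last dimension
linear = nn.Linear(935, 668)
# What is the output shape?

Input shape: (4, 354, 935)
Output shape: (4, 354, 668)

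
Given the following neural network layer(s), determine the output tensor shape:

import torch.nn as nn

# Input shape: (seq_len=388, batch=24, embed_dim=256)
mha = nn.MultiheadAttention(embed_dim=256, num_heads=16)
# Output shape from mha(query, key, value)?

Input shape: (388, 24, 256)
Output shape: (388, 24, 256)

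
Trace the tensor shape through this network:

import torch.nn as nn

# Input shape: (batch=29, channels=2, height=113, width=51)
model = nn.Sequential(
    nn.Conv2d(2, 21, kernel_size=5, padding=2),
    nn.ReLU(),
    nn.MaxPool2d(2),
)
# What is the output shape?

Input shape: (29, 2, 113, 51)
  -> after Conv2d: (29, 21, 113, 51)
  -> after ReLU: (29, 21, 113, 51)
Output shape: (29, 21, 56, 25)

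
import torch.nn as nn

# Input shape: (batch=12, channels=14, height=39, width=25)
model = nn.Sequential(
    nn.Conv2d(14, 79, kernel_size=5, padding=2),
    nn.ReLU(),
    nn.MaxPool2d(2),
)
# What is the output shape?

Input shape: (12, 14, 39, 25)
  -> after Conv2d: (12, 79, 39, 25)
  -> after ReLU: (12, 79, 39, 25)
Output shape: (12, 79, 19, 12)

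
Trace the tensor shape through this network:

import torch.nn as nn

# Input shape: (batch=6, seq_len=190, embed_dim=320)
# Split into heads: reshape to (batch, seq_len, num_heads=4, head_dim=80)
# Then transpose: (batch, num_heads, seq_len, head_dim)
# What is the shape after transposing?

Input shape: (6, 190, 320)
  -> after reshape: (6, 190, 4, 80)
Output shape: (6, 4, 190, 80)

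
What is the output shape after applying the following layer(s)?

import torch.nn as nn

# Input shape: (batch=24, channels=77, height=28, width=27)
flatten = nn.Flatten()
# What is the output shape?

Input shape: (24, 77, 28, 27)
Output shape: (24, 58212)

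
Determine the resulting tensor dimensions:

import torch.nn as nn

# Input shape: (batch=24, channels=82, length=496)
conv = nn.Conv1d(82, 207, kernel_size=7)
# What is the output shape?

Input shape: (24, 82, 496)
Output shape: (24, 207, 490)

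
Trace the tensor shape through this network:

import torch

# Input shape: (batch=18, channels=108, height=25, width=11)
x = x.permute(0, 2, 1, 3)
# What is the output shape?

Input shape: (18, 108, 25, 11)
Output shape: (18, 25, 108, 11)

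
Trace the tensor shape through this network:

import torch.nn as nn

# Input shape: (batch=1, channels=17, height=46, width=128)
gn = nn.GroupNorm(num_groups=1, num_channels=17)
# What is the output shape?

Input shape: (1, 17, 46, 128)
Output shape: (1, 17, 46, 128)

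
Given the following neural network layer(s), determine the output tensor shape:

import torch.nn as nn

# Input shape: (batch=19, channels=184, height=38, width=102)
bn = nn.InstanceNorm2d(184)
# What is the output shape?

Input shape: (19, 184, 38, 102)
Output shape: (19, 184, 38, 102)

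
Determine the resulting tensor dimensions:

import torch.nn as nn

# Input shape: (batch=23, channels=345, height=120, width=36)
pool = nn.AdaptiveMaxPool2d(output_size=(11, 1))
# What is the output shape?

Input shape: (23, 345, 120, 36)
Output shape: (23, 345, 11, 1)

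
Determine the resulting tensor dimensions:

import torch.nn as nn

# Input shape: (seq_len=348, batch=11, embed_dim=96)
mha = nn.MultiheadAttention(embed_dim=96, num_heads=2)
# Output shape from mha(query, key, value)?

Input shape: (348, 11, 96)
Output shape: (348, 11, 96)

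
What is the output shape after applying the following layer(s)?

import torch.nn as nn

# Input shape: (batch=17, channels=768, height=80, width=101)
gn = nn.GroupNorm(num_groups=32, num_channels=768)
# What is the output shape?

Input shape: (17, 768, 80, 101)
Output shape: (17, 768, 80, 101)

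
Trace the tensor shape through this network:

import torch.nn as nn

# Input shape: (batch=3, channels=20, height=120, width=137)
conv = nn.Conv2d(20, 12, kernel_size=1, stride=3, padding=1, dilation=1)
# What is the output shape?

Input shape: (3, 20, 120, 137)
Output shape: (3, 12, 41, 47)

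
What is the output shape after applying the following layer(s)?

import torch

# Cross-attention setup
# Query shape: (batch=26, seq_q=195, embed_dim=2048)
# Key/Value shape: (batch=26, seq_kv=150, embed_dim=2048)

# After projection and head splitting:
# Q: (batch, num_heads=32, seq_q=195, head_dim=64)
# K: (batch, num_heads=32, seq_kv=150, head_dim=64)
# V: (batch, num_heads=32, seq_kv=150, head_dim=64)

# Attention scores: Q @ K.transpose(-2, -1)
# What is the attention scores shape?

Input shape: (26, 195, 2048)
Output shape: (26, 32, 195, 150)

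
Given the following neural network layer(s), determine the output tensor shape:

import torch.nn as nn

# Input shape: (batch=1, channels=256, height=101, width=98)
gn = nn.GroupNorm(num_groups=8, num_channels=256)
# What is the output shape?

Input shape: (1, 256, 101, 98)
Output shape: (1, 256, 101, 98)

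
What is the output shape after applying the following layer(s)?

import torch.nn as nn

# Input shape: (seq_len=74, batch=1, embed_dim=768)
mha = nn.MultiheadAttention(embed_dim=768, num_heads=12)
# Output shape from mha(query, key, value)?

Input shape: (74, 1, 768)
Output shape: (74, 1, 768)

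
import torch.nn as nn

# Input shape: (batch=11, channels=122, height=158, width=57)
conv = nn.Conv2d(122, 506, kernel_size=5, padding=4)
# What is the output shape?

Input shape: (11, 122, 158, 57)
Output shape: (11, 506, 162, 61)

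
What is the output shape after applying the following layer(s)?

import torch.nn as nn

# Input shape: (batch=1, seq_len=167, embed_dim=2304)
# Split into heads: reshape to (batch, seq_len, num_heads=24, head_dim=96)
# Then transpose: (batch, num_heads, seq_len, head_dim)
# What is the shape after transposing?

Input shape: (1, 167, 2304)
  -> after reshape: (1, 167, 24, 96)
Output shape: (1, 24, 167, 96)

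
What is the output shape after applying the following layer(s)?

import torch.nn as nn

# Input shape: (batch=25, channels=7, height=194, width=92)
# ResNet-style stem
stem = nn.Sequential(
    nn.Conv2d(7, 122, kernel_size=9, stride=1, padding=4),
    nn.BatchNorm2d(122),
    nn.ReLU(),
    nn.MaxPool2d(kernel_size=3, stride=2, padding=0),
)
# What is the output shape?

Input shape: (25, 7, 194, 92)
  -> after Conv2d 9x9 stride=1: (25, 122, 194, 92)
Output shape: (25, 122, 96, 45)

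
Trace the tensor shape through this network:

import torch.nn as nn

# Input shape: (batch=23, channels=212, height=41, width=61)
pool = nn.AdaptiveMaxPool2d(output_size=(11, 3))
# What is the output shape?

Input shape: (23, 212, 41, 61)
Output shape: (23, 212, 11, 3)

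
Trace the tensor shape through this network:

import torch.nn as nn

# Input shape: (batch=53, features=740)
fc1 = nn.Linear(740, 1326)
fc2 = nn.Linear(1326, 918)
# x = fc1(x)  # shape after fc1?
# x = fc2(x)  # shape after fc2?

Input shape: (53, 740)
  -> after fc1: (53, 1326)
Output shape: (53, 918)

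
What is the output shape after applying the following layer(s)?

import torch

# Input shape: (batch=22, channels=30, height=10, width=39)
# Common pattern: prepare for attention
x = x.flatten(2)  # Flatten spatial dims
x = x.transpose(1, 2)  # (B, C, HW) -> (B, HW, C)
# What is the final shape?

Input shape: (22, 30, 10, 39)
  -> after flatten(2): (22, 30, 390)
Output shape: (22, 390, 30)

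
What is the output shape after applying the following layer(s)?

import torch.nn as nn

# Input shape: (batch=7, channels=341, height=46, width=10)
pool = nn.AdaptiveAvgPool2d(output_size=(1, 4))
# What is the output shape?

Input shape: (7, 341, 46, 10)
Output shape: (7, 341, 1, 4)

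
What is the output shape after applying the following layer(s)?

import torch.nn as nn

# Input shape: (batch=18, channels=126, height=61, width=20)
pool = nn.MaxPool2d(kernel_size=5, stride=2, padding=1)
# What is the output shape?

Input shape: (18, 126, 61, 20)
Output shape: (18, 126, 30, 9)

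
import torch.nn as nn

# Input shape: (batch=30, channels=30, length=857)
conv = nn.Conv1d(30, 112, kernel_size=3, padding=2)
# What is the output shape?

Input shape: (30, 30, 857)
Output shape: (30, 112, 859)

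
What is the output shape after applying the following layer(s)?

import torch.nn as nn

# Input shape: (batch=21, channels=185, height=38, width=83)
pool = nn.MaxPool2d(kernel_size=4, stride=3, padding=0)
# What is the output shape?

Input shape: (21, 185, 38, 83)
Output shape: (21, 185, 12, 27)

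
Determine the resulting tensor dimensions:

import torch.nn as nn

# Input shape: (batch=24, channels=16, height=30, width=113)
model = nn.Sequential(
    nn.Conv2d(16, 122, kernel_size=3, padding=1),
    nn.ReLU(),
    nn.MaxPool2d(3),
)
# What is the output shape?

Input shape: (24, 16, 30, 113)
  -> after Conv2d: (24, 122, 30, 113)
  -> after ReLU: (24, 122, 30, 113)
Output shape: (24, 122, 10, 37)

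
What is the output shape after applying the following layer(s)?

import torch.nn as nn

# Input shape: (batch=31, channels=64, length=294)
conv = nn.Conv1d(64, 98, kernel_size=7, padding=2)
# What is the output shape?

Input shape: (31, 64, 294)
Output shape: (31, 98, 292)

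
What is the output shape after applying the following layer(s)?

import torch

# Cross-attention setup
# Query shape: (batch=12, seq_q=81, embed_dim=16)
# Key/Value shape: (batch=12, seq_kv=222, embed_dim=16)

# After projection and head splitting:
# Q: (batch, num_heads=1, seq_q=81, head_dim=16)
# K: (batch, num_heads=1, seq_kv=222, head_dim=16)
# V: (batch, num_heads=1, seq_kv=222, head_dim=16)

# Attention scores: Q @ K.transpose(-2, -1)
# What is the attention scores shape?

Input shape: (12, 81, 16)
Output shape: (12, 1, 81, 222)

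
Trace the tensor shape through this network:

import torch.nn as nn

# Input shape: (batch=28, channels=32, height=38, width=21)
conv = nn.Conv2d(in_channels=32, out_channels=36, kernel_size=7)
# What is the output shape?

Input shape: (28, 32, 38, 21)
Output shape: (28, 36, 32, 15)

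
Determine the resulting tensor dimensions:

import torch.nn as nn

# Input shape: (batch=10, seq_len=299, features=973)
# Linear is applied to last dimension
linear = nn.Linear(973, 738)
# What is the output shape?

Input shape: (10, 299, 973)
Output shape: (10, 299, 738)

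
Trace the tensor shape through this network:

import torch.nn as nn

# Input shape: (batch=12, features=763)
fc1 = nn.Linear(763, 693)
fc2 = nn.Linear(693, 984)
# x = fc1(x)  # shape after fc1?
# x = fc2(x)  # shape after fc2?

Input shape: (12, 763)
  -> after fc1: (12, 693)
Output shape: (12, 984)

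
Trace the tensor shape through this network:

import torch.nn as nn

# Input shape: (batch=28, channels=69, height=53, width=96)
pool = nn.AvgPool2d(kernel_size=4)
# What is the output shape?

Input shape: (28, 69, 53, 96)
Output shape: (28, 69, 13, 24)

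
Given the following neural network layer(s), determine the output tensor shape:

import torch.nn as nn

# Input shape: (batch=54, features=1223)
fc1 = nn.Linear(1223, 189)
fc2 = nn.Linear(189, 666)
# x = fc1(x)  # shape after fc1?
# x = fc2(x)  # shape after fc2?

Input shape: (54, 1223)
  -> after fc1: (54, 189)
Output shape: (54, 666)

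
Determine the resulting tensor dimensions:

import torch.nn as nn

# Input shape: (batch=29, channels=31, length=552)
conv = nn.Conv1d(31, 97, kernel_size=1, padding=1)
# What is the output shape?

Input shape: (29, 31, 552)
Output shape: (29, 97, 554)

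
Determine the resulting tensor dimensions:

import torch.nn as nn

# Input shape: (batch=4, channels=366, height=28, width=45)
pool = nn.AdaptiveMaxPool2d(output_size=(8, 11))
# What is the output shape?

Input shape: (4, 366, 28, 45)
Output shape: (4, 366, 8, 11)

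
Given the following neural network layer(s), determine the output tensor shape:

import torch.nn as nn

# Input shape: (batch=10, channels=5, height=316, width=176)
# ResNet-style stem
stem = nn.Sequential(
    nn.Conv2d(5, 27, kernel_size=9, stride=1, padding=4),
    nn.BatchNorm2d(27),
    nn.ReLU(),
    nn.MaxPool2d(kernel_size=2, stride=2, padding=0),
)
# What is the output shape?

Input shape: (10, 5, 316, 176)
  -> after Conv2d 9x9 stride=1: (10, 27, 316, 176)
Output shape: (10, 27, 158, 88)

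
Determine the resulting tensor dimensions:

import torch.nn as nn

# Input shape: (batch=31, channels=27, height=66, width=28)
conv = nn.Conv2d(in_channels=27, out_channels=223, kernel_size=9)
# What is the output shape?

Input shape: (31, 27, 66, 28)
Output shape: (31, 223, 58, 20)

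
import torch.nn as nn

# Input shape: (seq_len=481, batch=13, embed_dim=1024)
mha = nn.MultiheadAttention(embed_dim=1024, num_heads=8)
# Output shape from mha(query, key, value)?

Input shape: (481, 13, 1024)
Output shape: (481, 13, 1024)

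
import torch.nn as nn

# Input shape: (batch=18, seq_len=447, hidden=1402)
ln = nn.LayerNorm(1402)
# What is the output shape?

Input shape: (18, 447, 1402)
Output shape: (18, 447, 1402)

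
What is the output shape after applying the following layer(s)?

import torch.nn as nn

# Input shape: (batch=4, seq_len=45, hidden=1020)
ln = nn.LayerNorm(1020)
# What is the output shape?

Input shape: (4, 45, 1020)
Output shape: (4, 45, 1020)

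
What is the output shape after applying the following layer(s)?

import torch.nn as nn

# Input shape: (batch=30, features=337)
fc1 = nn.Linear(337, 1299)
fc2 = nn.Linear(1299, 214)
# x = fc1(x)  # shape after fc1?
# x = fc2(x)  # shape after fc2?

Input shape: (30, 337)
  -> after fc1: (30, 1299)
Output shape: (30, 214)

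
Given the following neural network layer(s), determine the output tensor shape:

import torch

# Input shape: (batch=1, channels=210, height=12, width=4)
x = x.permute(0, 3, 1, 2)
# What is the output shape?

Input shape: (1, 210, 12, 4)
Output shape: (1, 4, 210, 12)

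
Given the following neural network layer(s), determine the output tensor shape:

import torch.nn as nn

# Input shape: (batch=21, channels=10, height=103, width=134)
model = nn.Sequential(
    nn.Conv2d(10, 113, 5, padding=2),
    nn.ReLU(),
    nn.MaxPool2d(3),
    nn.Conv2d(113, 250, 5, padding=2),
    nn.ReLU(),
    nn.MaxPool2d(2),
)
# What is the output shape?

Input shape: (21, 10, 103, 134)
  -> after first Conv2d: (21, 113, 103, 134)
  -> after first MaxPool2d: (21, 113, 34, 44)
  -> after second Conv2d: (21, 250, 34, 44)
Output shape: (21, 250, 17, 22)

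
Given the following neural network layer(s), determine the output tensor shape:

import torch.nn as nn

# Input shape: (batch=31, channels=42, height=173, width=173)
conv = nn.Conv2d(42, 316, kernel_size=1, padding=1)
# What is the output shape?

Input shape: (31, 42, 173, 173)
Output shape: (31, 316, 175, 175)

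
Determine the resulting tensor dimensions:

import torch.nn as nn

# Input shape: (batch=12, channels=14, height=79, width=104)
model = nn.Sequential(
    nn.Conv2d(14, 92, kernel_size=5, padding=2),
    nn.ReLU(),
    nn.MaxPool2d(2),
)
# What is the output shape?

Input shape: (12, 14, 79, 104)
  -> after Conv2d: (12, 92, 79, 104)
  -> after ReLU: (12, 92, 79, 104)
Output shape: (12, 92, 39, 52)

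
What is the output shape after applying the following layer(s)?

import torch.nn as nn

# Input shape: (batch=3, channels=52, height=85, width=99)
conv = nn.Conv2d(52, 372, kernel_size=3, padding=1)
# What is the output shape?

Input shape: (3, 52, 85, 99)
Output shape: (3, 372, 85, 99)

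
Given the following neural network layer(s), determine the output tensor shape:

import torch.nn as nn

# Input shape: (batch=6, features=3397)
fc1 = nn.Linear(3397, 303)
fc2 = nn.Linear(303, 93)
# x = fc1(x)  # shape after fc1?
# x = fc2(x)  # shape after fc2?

Input shape: (6, 3397)
  -> after fc1: (6, 303)
Output shape: (6, 93)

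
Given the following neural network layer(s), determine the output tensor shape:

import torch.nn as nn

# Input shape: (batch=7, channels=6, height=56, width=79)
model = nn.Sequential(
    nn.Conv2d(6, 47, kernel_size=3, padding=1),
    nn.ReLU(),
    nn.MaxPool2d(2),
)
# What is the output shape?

Input shape: (7, 6, 56, 79)
  -> after Conv2d: (7, 47, 56, 79)
  -> after ReLU: (7, 47, 56, 79)
Output shape: (7, 47, 28, 39)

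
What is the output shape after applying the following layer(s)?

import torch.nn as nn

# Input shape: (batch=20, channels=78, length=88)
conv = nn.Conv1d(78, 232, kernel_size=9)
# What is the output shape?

Input shape: (20, 78, 88)
Output shape: (20, 232, 80)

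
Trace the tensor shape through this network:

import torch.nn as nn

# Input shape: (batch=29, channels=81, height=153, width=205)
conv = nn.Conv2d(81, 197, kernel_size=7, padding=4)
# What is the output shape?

Input shape: (29, 81, 153, 205)
Output shape: (29, 197, 155, 207)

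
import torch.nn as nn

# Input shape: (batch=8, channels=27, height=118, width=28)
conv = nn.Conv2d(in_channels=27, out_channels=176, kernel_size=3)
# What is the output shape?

Input shape: (8, 27, 118, 28)
Output shape: (8, 176, 116, 26)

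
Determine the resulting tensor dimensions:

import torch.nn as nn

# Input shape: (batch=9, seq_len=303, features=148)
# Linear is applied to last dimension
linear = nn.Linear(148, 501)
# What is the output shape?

Input shape: (9, 303, 148)
Output shape: (9, 303, 501)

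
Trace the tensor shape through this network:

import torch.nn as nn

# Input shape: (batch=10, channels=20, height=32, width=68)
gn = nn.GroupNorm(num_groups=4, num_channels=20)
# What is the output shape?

Input shape: (10, 20, 32, 68)
Output shape: (10, 20, 32, 68)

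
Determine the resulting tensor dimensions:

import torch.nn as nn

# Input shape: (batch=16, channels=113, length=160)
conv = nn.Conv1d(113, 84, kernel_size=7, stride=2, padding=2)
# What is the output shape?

Input shape: (16, 113, 160)
Output shape: (16, 84, 79)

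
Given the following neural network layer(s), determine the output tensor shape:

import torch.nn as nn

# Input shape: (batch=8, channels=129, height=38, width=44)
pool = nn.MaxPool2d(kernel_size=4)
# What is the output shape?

Input shape: (8, 129, 38, 44)
Output shape: (8, 129, 9, 11)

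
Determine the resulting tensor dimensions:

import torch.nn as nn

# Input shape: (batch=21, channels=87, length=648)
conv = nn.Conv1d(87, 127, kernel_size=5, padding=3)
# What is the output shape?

Input shape: (21, 87, 648)
Output shape: (21, 127, 650)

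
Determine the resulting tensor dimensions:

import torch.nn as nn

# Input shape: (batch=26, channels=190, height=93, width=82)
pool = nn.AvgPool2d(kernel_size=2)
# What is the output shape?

Input shape: (26, 190, 93, 82)
Output shape: (26, 190, 46, 41)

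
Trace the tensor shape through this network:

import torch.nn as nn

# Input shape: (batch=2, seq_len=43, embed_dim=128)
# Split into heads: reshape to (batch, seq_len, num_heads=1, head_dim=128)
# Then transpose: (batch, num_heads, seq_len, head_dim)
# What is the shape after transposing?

Input shape: (2, 43, 128)
  -> after reshape: (2, 43, 1, 128)
Output shape: (2, 1, 43, 128)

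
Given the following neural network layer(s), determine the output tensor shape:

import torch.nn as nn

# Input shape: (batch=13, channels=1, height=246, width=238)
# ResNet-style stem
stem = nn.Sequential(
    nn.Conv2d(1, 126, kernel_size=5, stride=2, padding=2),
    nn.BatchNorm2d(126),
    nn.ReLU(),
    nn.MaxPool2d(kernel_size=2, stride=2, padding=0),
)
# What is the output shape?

Input shape: (13, 1, 246, 238)
  -> after Conv2d 5x5 stride=2: (13, 126, 123, 119)
Output shape: (13, 126, 61, 59)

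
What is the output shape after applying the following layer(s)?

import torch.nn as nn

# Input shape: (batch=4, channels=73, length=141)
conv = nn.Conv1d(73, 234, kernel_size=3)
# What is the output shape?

Input shape: (4, 73, 141)
Output shape: (4, 234, 139)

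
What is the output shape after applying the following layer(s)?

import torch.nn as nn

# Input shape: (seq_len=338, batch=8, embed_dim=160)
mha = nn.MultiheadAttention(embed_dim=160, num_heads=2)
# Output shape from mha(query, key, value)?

Input shape: (338, 8, 160)
Output shape: (338, 8, 160)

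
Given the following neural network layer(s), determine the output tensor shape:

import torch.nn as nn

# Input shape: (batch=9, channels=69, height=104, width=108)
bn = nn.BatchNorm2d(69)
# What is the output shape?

Input shape: (9, 69, 104, 108)
Output shape: (9, 69, 104, 108)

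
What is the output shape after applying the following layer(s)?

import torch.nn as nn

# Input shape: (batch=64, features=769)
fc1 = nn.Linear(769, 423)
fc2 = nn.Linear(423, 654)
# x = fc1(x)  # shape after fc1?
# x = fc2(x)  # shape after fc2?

Input shape: (64, 769)
  -> after fc1: (64, 423)
Output shape: (64, 654)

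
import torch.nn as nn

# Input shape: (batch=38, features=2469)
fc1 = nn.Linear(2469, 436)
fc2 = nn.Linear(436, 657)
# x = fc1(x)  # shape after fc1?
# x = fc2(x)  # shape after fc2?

Input shape: (38, 2469)
  -> after fc1: (38, 436)
Output shape: (38, 657)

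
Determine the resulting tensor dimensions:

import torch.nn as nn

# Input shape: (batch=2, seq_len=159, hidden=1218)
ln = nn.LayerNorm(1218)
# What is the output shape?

Input shape: (2, 159, 1218)
Output shape: (2, 159, 1218)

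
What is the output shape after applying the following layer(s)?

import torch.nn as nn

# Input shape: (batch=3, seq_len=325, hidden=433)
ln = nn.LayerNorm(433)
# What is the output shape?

Input shape: (3, 325, 433)
Output shape: (3, 325, 433)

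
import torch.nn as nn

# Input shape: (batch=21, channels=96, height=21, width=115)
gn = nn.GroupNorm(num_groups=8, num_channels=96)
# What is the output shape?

Input shape: (21, 96, 21, 115)
Output shape: (21, 96, 21, 115)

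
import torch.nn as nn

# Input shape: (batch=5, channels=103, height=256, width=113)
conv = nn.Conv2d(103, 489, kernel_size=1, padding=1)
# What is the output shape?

Input shape: (5, 103, 256, 113)
Output shape: (5, 489, 258, 115)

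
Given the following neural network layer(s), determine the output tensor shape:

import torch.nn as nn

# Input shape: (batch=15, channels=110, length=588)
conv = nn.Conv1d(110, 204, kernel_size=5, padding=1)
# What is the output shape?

Input shape: (15, 110, 588)
Output shape: (15, 204, 586)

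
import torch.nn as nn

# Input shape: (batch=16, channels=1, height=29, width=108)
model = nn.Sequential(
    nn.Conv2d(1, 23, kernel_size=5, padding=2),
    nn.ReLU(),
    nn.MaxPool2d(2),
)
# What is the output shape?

Input shape: (16, 1, 29, 108)
  -> after Conv2d: (16, 23, 29, 108)
  -> after ReLU: (16, 23, 29, 108)
Output shape: (16, 23, 14, 54)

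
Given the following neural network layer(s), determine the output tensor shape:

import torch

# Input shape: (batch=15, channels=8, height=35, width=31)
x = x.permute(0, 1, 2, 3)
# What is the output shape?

Input shape: (15, 8, 35, 31)
Output shape: (15, 8, 35, 31)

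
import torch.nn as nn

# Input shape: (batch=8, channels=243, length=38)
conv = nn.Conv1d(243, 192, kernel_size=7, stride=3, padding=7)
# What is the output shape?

Input shape: (8, 243, 38)
Output shape: (8, 192, 16)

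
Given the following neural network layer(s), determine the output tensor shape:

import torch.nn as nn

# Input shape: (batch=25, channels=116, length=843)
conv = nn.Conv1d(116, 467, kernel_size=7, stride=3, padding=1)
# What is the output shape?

Input shape: (25, 116, 843)
Output shape: (25, 467, 280)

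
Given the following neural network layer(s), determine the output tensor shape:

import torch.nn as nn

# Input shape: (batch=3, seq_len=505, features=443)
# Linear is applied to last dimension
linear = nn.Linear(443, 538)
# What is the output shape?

Input shape: (3, 505, 443)
Output shape: (3, 505, 538)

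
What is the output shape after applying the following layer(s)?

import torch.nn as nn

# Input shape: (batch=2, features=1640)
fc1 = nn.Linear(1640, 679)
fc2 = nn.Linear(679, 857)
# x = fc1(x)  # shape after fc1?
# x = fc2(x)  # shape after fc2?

Input shape: (2, 1640)
  -> after fc1: (2, 679)
Output shape: (2, 857)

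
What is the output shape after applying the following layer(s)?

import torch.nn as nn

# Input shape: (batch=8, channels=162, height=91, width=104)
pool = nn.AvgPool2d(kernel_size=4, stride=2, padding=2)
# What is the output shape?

Input shape: (8, 162, 91, 104)
Output shape: (8, 162, 46, 53)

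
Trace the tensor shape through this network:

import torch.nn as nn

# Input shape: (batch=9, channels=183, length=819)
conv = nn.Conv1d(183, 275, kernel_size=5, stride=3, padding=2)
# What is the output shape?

Input shape: (9, 183, 819)
Output shape: (9, 275, 273)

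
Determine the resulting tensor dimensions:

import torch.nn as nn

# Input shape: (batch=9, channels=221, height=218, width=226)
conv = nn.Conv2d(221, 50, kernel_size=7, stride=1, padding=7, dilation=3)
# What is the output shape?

Input shape: (9, 221, 218, 226)
Output shape: (9, 50, 214, 222)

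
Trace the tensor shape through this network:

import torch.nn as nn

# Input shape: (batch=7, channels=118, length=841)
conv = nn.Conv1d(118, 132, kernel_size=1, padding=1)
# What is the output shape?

Input shape: (7, 118, 841)
Output shape: (7, 132, 843)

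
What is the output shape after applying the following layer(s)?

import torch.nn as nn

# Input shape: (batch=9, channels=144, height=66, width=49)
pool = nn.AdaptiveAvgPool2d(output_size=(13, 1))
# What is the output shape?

Input shape: (9, 144, 66, 49)
Output shape: (9, 144, 13, 1)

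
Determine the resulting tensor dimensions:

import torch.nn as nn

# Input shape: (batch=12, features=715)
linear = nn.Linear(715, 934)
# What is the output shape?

Input shape: (12, 715)
Output shape: (12, 934)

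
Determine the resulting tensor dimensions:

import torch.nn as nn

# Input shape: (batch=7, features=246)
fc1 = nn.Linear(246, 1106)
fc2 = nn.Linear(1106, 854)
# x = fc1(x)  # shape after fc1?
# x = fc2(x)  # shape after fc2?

Input shape: (7, 246)
  -> after fc1: (7, 1106)
Output shape: (7, 854)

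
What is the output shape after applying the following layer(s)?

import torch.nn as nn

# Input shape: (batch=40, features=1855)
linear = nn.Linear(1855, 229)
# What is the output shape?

Input shape: (40, 1855)
Output shape: (40, 229)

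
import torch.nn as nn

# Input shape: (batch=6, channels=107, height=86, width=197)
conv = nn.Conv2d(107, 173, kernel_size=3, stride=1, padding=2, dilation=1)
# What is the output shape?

Input shape: (6, 107, 86, 197)
Output shape: (6, 173, 88, 199)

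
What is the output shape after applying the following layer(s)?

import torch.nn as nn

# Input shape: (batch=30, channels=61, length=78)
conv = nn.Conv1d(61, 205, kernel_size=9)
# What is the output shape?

Input shape: (30, 61, 78)
Output shape: (30, 205, 70)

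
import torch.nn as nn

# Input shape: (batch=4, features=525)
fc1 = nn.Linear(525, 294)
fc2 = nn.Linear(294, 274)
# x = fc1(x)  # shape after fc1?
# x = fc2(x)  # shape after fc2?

Input shape: (4, 525)
  -> after fc1: (4, 294)
Output shape: (4, 274)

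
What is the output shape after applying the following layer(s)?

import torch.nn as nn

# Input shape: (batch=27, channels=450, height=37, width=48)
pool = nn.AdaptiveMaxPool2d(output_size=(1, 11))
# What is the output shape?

Input shape: (27, 450, 37, 48)
Output shape: (27, 450, 1, 11)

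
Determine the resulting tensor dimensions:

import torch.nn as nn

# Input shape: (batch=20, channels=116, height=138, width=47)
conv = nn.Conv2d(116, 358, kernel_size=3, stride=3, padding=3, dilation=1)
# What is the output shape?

Input shape: (20, 116, 138, 47)
Output shape: (20, 358, 48, 17)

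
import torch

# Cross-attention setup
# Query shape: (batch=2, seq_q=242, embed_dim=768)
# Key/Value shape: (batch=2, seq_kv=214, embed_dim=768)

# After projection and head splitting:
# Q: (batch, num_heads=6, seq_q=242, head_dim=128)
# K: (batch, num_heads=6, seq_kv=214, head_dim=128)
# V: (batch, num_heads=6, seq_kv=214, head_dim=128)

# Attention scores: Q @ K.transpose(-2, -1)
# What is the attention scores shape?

Input shape: (2, 242, 768)
Output shape: (2, 6, 242, 214)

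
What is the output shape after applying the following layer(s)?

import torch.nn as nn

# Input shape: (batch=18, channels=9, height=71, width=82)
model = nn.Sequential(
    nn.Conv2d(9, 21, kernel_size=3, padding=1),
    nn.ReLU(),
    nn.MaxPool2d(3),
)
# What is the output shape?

Input shape: (18, 9, 71, 82)
  -> after Conv2d: (18, 21, 71, 82)
  -> after ReLU: (18, 21, 71, 82)
Output shape: (18, 21, 23, 27)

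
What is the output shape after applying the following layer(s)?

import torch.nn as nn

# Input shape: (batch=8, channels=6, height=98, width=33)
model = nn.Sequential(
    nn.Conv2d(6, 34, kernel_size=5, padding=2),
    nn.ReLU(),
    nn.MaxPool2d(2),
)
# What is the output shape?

Input shape: (8, 6, 98, 33)
  -> after Conv2d: (8, 34, 98, 33)
  -> after ReLU: (8, 34, 98, 33)
Output shape: (8, 34, 49, 16)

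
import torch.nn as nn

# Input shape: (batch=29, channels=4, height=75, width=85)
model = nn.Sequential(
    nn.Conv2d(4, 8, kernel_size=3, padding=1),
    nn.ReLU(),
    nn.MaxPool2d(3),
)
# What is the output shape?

Input shape: (29, 4, 75, 85)
  -> after Conv2d: (29, 8, 75, 85)
  -> after ReLU: (29, 8, 75, 85)
Output shape: (29, 8, 25, 28)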